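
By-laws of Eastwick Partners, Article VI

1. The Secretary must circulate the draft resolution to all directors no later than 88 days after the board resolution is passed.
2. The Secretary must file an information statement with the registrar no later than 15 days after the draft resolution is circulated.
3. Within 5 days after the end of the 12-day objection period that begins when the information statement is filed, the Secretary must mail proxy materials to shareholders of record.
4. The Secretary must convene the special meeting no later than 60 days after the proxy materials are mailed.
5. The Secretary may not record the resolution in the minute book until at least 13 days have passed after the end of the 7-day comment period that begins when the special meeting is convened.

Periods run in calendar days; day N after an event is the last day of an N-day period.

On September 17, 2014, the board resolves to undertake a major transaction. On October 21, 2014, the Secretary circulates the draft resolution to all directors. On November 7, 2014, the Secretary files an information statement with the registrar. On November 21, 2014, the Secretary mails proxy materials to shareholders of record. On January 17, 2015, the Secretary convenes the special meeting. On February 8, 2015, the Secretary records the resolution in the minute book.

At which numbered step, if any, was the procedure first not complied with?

Step 2

(1) due by September 17, 2014 + 88 days = December 14, 2014; done October 21, 2014 — timely.
(2) due by October 21, 2014 + 15 days = November 5, 2014; done November 7, 2014 — 2 days late.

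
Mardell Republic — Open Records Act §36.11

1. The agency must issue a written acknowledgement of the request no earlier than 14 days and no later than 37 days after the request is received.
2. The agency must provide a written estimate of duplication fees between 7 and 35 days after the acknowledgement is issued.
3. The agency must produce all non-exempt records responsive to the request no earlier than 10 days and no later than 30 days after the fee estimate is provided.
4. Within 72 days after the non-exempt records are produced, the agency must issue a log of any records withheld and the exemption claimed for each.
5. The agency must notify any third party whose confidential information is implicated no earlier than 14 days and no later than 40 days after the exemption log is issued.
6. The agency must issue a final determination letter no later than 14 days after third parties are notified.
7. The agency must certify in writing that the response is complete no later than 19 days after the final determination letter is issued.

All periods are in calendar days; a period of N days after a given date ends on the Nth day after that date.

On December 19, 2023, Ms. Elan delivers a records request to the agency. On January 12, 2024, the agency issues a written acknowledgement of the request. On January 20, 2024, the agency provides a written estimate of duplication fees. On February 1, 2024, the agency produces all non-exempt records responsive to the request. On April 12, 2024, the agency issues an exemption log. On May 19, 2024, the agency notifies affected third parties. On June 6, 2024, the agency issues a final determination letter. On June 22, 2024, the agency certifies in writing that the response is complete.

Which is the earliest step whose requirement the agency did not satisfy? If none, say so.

Step 1 — 14 and 37 days from December 19, 2023 (when the request is received) are January 2, 2024 and January 25, 2024 respectively; done January 12, 2024 — within the window.
Step 2 — 7 and 35 days from January 12, 2024 (when the acknowledgement is issued) are January 19, 2024 and February 16, 2024 respectively; done January 20, 2024, which is between those dates.
Step 3 — 10 and 30 days from January 20, 2024 (when the fee estimate is provided) are January 30, 2024 and February 19, 2024 respectively; done February 1, 2024, which is between those dates.
Step 4 — counting 72 days from February 1, 2024 (when the non-exempt records are produced) gives a deadline of April 13, 2024; April 12, 2024 is within that limit.
Step 5 — 14 and 40 days from April 12, 2024 (when the exemption log is issued) are April 26, 2024 and May 22, 2024 respectively; done May 19, 2024, which is between those dates.
Step 6 — counting 14 days from May 19, 2024 (when third parties are notified) gives a deadline of June 2, 2024; done June 6, 2024 — 4 days late.
No need to go further; step 6 was not satisfied.

Step 6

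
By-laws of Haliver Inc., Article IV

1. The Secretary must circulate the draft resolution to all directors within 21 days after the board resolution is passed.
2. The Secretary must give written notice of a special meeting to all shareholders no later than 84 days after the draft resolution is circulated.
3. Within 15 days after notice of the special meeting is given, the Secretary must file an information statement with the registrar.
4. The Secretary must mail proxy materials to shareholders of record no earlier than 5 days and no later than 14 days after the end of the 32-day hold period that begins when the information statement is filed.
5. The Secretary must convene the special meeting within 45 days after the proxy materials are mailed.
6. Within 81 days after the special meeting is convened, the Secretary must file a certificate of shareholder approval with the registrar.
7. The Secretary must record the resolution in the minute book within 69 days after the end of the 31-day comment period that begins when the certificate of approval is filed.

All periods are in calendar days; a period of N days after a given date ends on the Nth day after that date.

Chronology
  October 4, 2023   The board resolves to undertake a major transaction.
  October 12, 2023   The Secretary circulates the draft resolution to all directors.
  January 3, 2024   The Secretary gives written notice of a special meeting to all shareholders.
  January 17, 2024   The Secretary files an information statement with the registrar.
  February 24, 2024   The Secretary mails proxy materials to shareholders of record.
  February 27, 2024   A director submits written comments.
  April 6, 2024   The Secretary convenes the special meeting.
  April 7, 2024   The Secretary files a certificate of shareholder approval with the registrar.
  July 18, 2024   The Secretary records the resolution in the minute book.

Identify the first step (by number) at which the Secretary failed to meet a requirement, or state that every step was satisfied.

Step 7

(1) due by October 4, 2023 + 21 days = October 25, 2023; done October 12, 2023 — timely.
(2) due by October 12, 2023 + 84 days = January 4, 2024; completed January 3, 2024, before the deadline.
(3) due by January 3, 2024 + 15 days = January 18, 2024; January 17, 2024 is within that limit.
(4) the permitted window runs from February 18, 2024 + 5 = February 23, 2024 to February 18, 2024 + 14 = March 3, 2024; done February 24, 2024, which is between those dates.
(5) due by February 24, 2024 + 45 days = April 9, 2024; April 6, 2024 is within that limit.
(6) due by April 6, 2024 + 81 days = June 26, 2024; done April 7, 2024 — timely.
(7) due by May 8, 2024 + 69 days = July 16, 2024; July 18, 2024 misses that deadline by 2 days.
No need to go further; step 7 was not satisfied.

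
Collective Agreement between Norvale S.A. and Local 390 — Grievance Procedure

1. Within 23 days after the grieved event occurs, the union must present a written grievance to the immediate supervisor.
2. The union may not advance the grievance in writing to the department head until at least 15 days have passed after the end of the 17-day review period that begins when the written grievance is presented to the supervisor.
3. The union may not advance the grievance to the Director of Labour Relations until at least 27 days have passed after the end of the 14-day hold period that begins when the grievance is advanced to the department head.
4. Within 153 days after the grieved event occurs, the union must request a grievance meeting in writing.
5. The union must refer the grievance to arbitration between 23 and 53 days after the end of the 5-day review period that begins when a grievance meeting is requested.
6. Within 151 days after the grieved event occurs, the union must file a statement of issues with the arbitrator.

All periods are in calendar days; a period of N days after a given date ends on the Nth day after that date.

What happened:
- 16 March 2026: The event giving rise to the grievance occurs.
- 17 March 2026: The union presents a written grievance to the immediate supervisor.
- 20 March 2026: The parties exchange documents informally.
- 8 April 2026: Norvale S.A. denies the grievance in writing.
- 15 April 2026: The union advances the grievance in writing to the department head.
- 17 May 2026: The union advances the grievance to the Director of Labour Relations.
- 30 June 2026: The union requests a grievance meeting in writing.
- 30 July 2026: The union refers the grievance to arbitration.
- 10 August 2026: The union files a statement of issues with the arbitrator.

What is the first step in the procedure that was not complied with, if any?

(1) due by 16 March 2026 + 23 days = 8 April 2026; completed 17 March 2026, before the deadline.
(2) permitted from 3 April 2026 + 15 days = 18 April 2026 onward; done 15 April 2026 — 3 days too early.
Later steps need not be reached.

Step 2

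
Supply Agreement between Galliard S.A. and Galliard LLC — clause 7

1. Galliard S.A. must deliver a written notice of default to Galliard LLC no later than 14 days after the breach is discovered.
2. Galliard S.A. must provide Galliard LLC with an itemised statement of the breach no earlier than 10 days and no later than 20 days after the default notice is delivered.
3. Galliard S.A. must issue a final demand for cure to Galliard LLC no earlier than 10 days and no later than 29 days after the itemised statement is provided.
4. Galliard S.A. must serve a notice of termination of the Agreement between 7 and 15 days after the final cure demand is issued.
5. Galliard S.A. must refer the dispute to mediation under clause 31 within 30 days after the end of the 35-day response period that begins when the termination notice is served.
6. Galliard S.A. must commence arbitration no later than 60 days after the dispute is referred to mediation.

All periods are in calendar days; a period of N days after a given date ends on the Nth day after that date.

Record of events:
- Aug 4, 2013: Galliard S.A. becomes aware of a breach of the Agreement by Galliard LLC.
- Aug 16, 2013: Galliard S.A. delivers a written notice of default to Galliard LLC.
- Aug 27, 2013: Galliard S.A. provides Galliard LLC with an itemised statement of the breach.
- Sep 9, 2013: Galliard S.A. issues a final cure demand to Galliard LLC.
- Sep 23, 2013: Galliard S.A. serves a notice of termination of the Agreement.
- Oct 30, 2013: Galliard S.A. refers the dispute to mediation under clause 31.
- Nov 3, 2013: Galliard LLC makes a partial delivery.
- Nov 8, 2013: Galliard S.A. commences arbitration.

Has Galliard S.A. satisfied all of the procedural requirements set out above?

Step 1 — counting 14 days from Aug 4, 2013 (when the breach is discovered) gives a deadline of Aug 18, 2013; completed Aug 16, 2013, before the deadline.
Step 2 — 10 and 20 days from Aug 16, 2013 (when the default notice is delivered) are Aug 26, 2013 and Sep 5, 2013 respectively; done Aug 27, 2013, which is between those dates.
Step 3 — 10 and 29 days from Aug 27, 2013 (when the itemised statement is provided) are Sep 6, 2013 and Sep 25, 2013 respectively; Sep 9, 2013 falls inside that range.
Step 4 — 7 and 15 days from Sep 9, 2013 (when the final cure demand is issued) are Sep 16, 2013 and Sep 24, 2013 respectively; done Sep 23, 2013 — within the window.
Step 5 — counting 30 days from Oct 28, 2013 (end of the 35-day response period, which began when the termination notice is served on Sep 23, 2013) gives a deadline of Nov 27, 2013; Oct 30, 2013 is within that limit.
Step 6 — counting 60 days from Oct 30, 2013 (when the dispute is referred to mediation) gives a deadline of Dec 29, 2013; Nov 8, 2013 is within that limit.

Yes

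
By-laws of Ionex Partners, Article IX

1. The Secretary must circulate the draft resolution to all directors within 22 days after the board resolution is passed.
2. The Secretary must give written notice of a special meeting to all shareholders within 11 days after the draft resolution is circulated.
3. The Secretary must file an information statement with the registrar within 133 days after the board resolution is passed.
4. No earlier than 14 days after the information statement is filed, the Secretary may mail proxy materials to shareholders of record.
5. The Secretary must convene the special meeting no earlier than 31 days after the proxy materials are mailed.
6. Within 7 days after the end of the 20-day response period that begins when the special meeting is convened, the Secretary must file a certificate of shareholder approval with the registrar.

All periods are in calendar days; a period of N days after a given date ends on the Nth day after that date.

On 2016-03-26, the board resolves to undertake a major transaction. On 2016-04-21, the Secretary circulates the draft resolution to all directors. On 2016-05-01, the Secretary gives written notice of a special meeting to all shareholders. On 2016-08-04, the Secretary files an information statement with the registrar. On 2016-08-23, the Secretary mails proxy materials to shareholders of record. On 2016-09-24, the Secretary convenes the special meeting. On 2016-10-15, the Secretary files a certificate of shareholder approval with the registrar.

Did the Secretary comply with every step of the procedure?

Step 1: 22 days after 2016-03-26 (when the board resolution is passed) is 2016-04-17; 2016-04-21 misses that deadline by 4 days.
No need to go further; step 1 was not satisfied.

No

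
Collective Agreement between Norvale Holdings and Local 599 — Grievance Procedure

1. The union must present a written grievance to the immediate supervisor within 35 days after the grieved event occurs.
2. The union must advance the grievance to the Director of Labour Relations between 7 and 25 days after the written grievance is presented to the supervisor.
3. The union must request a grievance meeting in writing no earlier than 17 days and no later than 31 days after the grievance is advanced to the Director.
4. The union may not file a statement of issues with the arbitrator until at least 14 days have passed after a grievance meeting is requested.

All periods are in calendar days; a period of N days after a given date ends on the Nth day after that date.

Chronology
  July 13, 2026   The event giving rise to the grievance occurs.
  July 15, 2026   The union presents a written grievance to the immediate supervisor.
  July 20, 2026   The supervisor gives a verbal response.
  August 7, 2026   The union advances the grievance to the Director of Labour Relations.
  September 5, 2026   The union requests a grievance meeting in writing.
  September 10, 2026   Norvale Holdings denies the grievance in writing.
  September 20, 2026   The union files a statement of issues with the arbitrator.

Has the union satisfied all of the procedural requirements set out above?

Step 1 — counting 35 days from July 13, 2026 (when the grieved event occurs) gives a deadline of August 17, 2026; completed July 15, 2026, before the deadline.
Step 2 — 7 and 25 days from July 15, 2026 (when the written grievance is presented to the supervisor) are July 22, 2026 and August 9, 2026 respectively; August 7, 2026 falls inside that range.
Step 3 — 17 and 31 days from August 7, 2026 (when the grievance is advanced to the Director) are August 24, 2026 and September 7, 2026 respectively; done September 5, 2026 — within the window.
Step 4 — must wait 14 days from September 5, 2026 (when a grievance meeting is requested), so not before September 19, 2026; done September 20, 2026 — permitted.

Yes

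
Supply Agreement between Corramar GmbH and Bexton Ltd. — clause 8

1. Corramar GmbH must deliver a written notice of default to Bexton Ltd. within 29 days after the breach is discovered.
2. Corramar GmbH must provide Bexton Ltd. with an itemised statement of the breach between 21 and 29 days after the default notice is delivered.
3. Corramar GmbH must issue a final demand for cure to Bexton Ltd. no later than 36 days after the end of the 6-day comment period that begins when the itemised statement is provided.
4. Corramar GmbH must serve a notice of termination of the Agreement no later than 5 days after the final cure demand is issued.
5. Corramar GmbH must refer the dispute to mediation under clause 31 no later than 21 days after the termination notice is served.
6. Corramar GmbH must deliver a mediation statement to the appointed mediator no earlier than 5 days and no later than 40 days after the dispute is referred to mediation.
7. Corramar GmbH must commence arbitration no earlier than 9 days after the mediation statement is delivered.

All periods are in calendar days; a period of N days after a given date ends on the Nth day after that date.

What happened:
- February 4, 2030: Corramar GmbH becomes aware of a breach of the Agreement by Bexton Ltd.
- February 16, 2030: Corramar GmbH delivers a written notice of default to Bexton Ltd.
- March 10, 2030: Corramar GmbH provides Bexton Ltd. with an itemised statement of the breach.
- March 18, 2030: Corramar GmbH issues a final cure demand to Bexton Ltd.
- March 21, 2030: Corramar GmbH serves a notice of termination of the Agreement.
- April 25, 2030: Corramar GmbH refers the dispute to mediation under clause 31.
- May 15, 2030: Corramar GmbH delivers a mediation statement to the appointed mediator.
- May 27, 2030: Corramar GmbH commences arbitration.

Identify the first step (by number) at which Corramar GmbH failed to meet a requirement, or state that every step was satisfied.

Step 5

(1) due by February 4, 2030 + 29 days = March 5, 2030; done February 16, 2030 — timely.
(2) the permitted window runs from February 16, 2030 + 21 = March 9, 2030 to February 16, 2030 + 29 = March 17, 2030; done March 10, 2030, which is between those dates.
(3) due by March 16, 2030 + 36 days = April 21, 2030; March 18, 2030 is within that limit.
(4) due by March 18, 2030 + 5 days = March 23, 2030; March 21, 2030 is within that limit.
(5) due by March 21, 2030 + 21 days = April 11, 2030; not done until April 25, 2030, 14 days after the deadline.
No need to go further; step 5 was not satisfied.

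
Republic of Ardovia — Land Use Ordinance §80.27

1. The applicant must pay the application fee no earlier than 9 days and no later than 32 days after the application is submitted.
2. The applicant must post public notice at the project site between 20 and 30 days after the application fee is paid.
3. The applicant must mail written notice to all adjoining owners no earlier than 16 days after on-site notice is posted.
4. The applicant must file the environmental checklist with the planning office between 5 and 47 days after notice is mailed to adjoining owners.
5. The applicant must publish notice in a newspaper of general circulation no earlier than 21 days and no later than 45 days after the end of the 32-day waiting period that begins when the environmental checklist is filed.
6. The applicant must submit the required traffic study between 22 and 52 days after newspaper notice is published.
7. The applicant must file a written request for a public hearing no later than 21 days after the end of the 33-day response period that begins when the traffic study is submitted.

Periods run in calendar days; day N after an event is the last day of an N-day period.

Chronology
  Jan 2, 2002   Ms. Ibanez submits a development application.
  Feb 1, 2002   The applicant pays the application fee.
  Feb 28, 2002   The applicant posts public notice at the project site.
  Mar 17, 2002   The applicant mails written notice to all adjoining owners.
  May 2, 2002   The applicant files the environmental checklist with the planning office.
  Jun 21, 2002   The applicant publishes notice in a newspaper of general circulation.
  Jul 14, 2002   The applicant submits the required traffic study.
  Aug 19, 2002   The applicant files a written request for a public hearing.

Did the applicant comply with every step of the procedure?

(1) the permitted window runs from Jan 2, 2002 + 9 = Jan 11, 2002 to Jan 2, 2002 + 32 = Feb 3, 2002; done Feb 1, 2002, which is between those dates.
(2) the permitted window runs from Feb 1, 2002 + 20 = Feb 21, 2002 to Feb 1, 2002 + 30 = Mar 3, 2002; Feb 28, 2002 falls inside that range.
(3) permitted from Feb 28, 2002 + 16 days = Mar 16, 2002 onward; done Mar 17, 2002, after the minimum wait.
(4) the permitted window runs from Mar 17, 2002 + 5 = Mar 22, 2002 to Mar 17, 2002 + 47 = May 3, 2002; done May 2, 2002 — within the window.
(5) the permitted window runs from Jun 3, 2002 + 21 = Jun 24, 2002 to Jun 3, 2002 + 45 = Jul 18, 2002; Jun 21, 2002 is 3 days too early.
Later steps need not be reached.

No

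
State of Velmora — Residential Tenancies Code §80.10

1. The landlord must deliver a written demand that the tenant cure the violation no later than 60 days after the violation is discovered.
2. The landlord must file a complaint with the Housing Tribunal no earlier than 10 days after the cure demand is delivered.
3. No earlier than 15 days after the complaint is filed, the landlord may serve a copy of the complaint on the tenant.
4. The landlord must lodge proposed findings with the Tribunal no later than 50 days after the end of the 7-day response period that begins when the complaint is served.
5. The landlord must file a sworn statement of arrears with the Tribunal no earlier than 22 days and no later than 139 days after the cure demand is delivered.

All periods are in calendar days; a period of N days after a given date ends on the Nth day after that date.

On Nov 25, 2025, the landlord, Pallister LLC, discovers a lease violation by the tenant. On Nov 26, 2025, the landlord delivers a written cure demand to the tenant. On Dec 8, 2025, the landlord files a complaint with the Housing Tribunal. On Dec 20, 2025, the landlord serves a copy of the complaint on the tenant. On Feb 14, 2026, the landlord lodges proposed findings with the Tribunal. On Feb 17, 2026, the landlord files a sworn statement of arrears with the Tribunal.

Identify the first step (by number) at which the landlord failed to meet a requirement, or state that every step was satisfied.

Step 3

Step 1 — counting 60 days from Nov 25, 2025 (when the violation is discovered) gives a deadline of Jan 24, 2026; completed Nov 26, 2025, before the deadline.
Step 2 — must wait 10 days from Nov 26, 2025 (when the cure demand is delivered), so not before Dec 6, 2025; done Dec 8, 2025, after the minimum wait.
Step 3 — must wait 15 days from Dec 8, 2025 (when the complaint is filed), so not before Dec 23, 2025; done Dec 20, 2025 — 3 days too early.
Later steps need not be reached.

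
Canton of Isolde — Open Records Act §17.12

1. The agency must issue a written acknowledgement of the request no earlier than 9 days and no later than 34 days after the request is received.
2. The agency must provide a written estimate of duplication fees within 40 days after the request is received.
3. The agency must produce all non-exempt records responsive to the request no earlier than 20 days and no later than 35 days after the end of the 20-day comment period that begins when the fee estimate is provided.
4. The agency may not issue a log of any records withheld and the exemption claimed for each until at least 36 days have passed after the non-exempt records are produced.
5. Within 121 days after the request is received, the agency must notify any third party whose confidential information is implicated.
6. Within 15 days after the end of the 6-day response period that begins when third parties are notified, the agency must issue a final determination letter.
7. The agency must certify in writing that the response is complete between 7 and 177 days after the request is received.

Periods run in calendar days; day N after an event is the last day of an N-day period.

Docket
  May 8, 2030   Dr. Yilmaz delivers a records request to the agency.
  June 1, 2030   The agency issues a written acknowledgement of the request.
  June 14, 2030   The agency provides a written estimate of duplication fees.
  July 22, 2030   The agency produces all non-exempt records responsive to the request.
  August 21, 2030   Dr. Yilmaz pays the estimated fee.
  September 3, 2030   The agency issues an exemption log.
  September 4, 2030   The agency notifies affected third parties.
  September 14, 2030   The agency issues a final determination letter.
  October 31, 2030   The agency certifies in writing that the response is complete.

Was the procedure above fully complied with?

Step 1: the window is 9–34 days after May 8, 2030 (when the request is received), so May 17, 2030 through June 11, 2030; done June 1, 2030 — within the window.
Step 2: 40 days after May 8, 2030 (when the request is received) is June 17, 2030; done June 14, 2030 — timely.
Step 3: the window is 20–35 days after July 4, 2030 (end of the 20-day comment period, which began when the fee estimate is provided on June 14, 2030), so July 24, 2030 through August 8, 2030; July 22, 2030 is 2 days too early.

No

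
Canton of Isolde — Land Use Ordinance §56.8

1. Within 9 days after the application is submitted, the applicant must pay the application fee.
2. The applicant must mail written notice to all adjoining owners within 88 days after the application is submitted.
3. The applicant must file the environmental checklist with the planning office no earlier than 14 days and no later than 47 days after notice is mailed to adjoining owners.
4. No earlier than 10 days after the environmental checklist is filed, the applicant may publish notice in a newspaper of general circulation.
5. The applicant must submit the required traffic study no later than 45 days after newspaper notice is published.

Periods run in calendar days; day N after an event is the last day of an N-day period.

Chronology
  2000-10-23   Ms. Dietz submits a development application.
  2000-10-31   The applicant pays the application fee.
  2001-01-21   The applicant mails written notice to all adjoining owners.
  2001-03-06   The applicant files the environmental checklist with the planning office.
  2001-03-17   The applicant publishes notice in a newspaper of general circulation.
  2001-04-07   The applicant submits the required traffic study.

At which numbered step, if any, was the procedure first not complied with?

Step 2

Step 1 — counting 9 days from 2000-10-23 (when the application is submitted) gives a deadline of 2000-11-01; 2000-10-31 is within that limit.
Step 2 — counting 88 days from 2000-10-23 (when the application is submitted) gives a deadline of 2001-01-19; not done until 2001-01-21, 2 days after the deadline.
No need to go further; step 2 was not satisfied.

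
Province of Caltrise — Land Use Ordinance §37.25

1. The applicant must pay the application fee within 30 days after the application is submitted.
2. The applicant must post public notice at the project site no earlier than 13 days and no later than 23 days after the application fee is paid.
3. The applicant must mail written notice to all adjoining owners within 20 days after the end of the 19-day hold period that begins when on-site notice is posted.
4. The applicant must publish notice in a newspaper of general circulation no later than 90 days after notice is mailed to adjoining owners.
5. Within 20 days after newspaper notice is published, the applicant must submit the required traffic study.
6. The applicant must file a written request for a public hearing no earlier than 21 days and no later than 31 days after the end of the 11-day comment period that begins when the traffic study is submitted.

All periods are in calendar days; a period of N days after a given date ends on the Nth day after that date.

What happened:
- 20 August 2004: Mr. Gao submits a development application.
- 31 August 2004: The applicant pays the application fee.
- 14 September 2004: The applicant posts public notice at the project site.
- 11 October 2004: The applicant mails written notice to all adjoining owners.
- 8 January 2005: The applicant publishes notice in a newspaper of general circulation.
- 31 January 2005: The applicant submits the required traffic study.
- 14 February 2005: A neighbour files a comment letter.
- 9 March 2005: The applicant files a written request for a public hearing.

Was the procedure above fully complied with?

No

Step 1: 30 days after 20 August 2004 (when the application is submitted) is 19 September 2004; done 31 August 2004 — timely.
Step 2: the window is 13–23 days after 31 August 2004 (when the application fee is paid), so 13 September 2004 through 23 September 2004; 14 September 2004 falls inside that range.
Step 3: 20 days after 3 October 2004 (end of the 19-day hold period, which began when on-site notice is posted on 14 September 2004) is 23 October 2004; completed 11 October 2004, before the deadline.
Step 4: 90 days after 11 October 2004 (when notice is mailed to adjoining owners) is 9 January 2005; 8 January 2005 is within that limit.
Step 5: 20 days after 8 January 2005 (when newspaper notice is published) is 28 January 2005; done 31 January 2005 — 3 days late.
The procedure was therefore not followed at step 5.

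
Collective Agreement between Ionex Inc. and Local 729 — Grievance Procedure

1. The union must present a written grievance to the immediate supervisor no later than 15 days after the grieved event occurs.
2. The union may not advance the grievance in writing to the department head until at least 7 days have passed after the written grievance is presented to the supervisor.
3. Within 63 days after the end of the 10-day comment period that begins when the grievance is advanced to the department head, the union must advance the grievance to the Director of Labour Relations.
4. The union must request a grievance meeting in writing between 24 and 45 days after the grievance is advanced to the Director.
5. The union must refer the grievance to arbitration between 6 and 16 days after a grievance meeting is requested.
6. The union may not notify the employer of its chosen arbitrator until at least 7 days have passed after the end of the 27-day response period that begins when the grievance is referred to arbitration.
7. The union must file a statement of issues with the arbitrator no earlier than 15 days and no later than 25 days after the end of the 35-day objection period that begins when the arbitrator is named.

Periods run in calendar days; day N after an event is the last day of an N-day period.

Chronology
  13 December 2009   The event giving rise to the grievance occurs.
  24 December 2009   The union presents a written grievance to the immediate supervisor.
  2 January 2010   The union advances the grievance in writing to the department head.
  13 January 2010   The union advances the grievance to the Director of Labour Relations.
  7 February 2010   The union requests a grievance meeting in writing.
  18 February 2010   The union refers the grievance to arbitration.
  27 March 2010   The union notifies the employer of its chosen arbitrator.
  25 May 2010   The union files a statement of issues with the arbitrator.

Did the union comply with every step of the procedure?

Yes

Step 1: 15 days after 13 December 2009 (when the grieved event occurs) is 28 December 2009; done 24 December 2009 — timely.
Step 2: the earliest permitted date is 7 days after 24 December 2009 (when the written grievance is presented to the supervisor), i.e. 31 December 2009; done 2 January 2010 — permitted.
Step 3: 63 days after 12 January 2010 (end of the 10-day comment period, which began when the grievance is advanced to the department head on 2 January 2010) is 16 March 2010; done 13 January 2010 — timely.
Step 4: the window is 24–45 days after 13 January 2010 (when the grievance is advanced to the Director), so 6 February 2010 through 27 February 2010; 7 February 2010 falls inside that range.
Step 5: the window is 6–16 days after 7 February 2010 (when a grievance meeting is requested), so 13 February 2010 through 23 February 2010; done 18 February 2010 — within the window.
Step 6: the earliest permitted date is 7 days after 17 March 2010 (end of the 27-day response period, which began when the grievance is referred to arbitration on 18 February 2010), i.e. 24 March 2010; 27 March 2010 is on or after that date.
Step 7: the window is 15–25 days after 1 May 2010 (end of the 35-day objection period, which began when the arbitrator is named on 27 March 2010), so 16 May 2010 through 26 May 2010; done 25 May 2010, which is between those dates.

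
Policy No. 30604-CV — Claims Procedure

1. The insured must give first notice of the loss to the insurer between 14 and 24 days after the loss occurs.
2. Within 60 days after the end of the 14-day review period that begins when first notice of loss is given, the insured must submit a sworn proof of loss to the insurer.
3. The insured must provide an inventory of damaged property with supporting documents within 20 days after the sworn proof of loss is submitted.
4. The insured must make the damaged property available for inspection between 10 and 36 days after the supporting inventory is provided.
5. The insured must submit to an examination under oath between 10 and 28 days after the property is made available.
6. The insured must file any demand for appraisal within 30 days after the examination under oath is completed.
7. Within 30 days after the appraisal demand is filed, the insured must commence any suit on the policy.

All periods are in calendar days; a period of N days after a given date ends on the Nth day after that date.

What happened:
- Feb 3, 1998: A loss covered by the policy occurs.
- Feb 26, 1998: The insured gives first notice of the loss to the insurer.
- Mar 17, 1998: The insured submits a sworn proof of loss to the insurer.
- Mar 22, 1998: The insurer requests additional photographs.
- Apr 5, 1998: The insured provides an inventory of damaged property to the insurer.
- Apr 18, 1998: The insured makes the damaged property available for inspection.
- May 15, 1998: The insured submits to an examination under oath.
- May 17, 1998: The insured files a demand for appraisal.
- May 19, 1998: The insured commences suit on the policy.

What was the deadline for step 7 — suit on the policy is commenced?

Step 7 runs from May 17, 1998, when the appraisal demand is filed. 30 days after May 17, 1998 is Jun 16, 1998.

Jun 16, 1998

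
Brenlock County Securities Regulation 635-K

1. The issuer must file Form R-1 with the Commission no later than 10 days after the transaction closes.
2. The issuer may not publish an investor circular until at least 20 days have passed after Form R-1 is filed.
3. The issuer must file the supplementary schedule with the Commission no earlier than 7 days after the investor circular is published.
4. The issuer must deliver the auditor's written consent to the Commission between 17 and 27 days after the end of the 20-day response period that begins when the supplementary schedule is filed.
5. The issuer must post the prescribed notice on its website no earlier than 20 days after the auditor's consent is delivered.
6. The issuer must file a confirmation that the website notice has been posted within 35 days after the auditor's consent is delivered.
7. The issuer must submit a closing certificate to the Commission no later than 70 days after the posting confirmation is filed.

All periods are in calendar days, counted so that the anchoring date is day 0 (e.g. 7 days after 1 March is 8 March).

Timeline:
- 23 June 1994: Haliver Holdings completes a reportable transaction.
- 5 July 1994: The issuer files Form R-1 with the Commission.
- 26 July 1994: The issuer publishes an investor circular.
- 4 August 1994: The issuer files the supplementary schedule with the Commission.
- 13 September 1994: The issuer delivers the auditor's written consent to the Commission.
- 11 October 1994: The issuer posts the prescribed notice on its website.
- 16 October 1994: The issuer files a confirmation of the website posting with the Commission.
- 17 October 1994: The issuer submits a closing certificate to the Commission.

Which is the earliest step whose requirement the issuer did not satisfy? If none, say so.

Step 1

Step 1: 10 days after 23 June 1994 (when the transaction closes) is 3 July 1994; 5 July 1994 misses that deadline by 2 days.
The procedure was therefore not followed at step 1.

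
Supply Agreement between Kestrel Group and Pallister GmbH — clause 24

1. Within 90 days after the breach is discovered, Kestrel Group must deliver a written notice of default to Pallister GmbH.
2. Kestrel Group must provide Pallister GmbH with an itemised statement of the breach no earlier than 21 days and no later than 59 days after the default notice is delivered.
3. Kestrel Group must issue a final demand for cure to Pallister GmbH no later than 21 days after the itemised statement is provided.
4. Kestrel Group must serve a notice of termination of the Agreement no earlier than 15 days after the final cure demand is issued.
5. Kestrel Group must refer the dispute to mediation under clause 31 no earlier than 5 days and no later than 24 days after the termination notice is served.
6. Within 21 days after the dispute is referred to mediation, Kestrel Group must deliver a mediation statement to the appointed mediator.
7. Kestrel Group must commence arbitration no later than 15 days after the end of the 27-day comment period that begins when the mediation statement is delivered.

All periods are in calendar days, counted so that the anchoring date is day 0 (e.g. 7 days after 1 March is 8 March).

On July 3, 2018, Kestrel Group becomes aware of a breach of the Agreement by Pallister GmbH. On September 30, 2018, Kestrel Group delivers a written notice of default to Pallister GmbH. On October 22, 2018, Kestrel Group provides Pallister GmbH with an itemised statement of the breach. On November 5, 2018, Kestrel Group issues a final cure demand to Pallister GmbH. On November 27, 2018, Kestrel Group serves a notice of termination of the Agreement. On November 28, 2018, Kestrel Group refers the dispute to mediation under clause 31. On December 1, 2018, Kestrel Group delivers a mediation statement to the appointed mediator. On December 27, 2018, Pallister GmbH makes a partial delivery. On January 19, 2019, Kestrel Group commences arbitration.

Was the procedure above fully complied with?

(1) due by July 3, 2018 + 90 days = October 1, 2018; done September 30, 2018 — timely.
(2) the permitted window runs from September 30, 2018 + 21 = October 21, 2018 to September 30, 2018 + 59 = November 28, 2018; done October 22, 2018 — within the window.
(3) due by October 22, 2018 + 21 days = November 12, 2018; November 5, 2018 is within that limit.
(4) permitted from November 5, 2018 + 15 days = November 20, 2018 onward; done November 27, 2018 — permitted.
(5) the permitted window runs from November 27, 2018 + 5 = December 2, 2018 to November 27, 2018 + 24 = December 21, 2018; November 28, 2018 is 4 days too early.

No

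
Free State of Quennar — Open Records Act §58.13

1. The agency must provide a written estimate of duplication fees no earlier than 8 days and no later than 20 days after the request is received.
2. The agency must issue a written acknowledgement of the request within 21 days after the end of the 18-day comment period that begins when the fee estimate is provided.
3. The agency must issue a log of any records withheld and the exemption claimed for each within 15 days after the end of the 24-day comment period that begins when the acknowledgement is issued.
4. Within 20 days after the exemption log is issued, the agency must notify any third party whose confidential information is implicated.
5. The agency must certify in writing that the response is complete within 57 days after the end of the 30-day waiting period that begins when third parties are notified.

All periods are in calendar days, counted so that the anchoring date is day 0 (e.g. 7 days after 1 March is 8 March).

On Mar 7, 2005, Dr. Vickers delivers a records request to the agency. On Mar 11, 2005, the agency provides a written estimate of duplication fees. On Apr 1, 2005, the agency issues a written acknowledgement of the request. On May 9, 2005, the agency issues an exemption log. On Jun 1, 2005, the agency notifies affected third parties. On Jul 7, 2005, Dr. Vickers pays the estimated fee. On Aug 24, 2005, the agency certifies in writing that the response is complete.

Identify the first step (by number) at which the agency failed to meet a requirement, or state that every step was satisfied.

Step 1

Step 1: the window is 8–20 days after Mar 7, 2005 (when the request is received), so Mar 15, 2005 through Mar 27, 2005; done Mar 11, 2005 — 4 days before the window opened.
No need to go further; step 1 was not satisfied.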